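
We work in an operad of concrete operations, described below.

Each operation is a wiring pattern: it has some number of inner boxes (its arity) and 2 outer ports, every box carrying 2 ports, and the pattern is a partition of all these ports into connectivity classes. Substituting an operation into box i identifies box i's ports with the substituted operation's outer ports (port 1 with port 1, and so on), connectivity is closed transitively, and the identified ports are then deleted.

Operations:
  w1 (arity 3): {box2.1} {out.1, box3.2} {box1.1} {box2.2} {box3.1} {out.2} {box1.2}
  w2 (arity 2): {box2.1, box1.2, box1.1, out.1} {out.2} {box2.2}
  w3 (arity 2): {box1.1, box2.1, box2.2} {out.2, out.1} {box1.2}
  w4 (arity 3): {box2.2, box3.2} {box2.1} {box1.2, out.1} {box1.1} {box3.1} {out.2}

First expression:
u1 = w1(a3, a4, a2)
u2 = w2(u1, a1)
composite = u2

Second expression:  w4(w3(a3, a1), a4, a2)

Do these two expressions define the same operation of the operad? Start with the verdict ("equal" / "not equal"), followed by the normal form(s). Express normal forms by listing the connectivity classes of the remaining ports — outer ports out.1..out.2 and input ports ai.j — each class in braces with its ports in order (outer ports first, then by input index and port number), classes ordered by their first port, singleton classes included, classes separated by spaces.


not equal; the first gives {out.1, a1.1, a2.2} {out.2} {a1.2} {a2.1} {a3.1} {a3.2} {a4.1} {a4.2} and the second {out.1} {out.2} {a1.1, a1.2, a3.1} {a2.1} {a2.2, a4.2} {a3.2} {a4.1}


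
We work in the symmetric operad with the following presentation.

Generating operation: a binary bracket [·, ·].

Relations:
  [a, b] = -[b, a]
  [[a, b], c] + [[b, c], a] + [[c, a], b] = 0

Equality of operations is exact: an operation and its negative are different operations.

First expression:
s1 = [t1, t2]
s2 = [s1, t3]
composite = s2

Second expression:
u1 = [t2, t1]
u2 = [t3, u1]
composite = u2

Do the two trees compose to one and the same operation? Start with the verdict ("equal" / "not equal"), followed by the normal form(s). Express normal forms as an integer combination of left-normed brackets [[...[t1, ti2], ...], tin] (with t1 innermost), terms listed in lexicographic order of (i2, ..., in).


equal — both sides give [[t1, t2], t3]

The first expression reduces to [[t1, t2], t3]
The second expression reduces to [[t1, t2], t3]
Both agree, so they are equal.


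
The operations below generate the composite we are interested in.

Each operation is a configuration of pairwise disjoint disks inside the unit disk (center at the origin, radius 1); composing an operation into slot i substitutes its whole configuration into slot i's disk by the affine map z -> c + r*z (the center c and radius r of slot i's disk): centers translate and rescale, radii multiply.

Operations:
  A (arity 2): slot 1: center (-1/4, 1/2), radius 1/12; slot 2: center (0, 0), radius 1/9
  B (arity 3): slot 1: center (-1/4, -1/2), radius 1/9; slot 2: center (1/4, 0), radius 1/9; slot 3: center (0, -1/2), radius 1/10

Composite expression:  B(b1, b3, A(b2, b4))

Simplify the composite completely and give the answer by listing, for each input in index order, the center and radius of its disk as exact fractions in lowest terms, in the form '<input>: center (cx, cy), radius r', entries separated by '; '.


Affine substitution under B: radii multiply and b-centers shift.
input b1: applying the 1 nested substitution gives center (-1/4, -1/2), radius 1/9
input b3: applying the 1 nested substitution gives center (1/4, 0), radius 1/9
input b2: applying the 2 nested substitutions gives center (-1/40, -9/20), radius 1/120
input b4: applying the 2 nested substitutions gives center (0, -1/2), radius 1/90

b1: center (-1/4, -1/2), radius 1/9; b2: center (-1/40, -9/20), radius 1/120; b3: center (1/4, 0), radius 1/9; b4: center (0, -1/2), radius 1/90


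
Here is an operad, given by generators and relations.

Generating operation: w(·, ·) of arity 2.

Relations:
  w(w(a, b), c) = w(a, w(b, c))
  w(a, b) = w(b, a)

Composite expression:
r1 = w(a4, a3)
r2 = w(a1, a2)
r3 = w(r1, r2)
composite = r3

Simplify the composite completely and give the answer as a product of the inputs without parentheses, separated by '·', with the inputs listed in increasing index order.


a1 · a2 · a3 · a4


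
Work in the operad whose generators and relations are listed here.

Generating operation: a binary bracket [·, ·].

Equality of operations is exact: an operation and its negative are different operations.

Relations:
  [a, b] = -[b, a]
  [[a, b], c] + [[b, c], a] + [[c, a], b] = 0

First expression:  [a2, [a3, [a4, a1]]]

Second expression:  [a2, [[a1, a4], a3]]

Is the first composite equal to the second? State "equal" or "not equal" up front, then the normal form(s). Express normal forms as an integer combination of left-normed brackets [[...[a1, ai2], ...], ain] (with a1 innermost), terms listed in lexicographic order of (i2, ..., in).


equal; both compose to -[[[a1, a4], a3], a2]

Normal form of the first expression: -[[[a1, a4], a3], a2]
Normal form of the second expression: -[[[a1, a4], a3], a2]
One common form — equal.


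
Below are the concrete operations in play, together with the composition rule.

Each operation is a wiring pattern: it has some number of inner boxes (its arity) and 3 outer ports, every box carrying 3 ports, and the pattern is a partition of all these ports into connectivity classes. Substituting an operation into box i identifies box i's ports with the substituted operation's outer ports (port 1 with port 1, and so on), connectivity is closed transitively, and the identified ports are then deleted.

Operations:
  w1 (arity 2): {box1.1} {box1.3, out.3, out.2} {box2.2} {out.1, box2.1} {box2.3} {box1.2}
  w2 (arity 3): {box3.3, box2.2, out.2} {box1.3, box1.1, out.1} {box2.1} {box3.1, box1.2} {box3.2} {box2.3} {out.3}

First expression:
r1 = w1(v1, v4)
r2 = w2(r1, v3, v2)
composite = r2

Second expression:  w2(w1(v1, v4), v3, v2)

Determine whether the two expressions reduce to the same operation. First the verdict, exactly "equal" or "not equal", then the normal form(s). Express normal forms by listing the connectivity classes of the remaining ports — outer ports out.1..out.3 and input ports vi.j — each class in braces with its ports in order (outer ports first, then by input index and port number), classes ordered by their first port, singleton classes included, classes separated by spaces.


equal — both sides give {out.1, v1.3, v2.1, v4.1} {out.2, v2.3, v3.2} {out.3} {v1.1} {v1.2} {v2.2} {v3.1} {v3.3} {v4.2} {v4.3}

In normal form, the first expression is {out.1, v1.3, v2.1, v4.1} {out.2, v2.3, v3.2} {out.3} {v1.1} {v1.2} {v2.2} {v3.1} {v3.3} {v4.2} {v4.3}
In normal form, the second expression is {out.1, v1.3, v2.1, v4.1} {out.2, v2.3, v3.2} {out.3} {v1.1} {v1.2} {v2.2} {v3.1} {v3.3} {v4.2} {v4.3}
The forms coincide; equal.


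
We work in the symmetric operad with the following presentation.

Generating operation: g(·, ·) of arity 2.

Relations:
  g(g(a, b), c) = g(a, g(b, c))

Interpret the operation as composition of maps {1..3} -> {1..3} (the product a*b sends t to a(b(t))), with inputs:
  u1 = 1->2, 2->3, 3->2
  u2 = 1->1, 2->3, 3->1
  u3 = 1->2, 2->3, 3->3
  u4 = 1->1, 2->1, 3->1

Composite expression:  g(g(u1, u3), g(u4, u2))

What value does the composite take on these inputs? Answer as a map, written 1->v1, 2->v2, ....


1->3, 2->3, 3->3

g(u1, u3) = 1->3, 2->2, 3->2
g(u4, u2) = 1->1, 2->1, 3->1
g(g(u1, u3), g(u4, u2)) = 1->3, 2->3, 3->3


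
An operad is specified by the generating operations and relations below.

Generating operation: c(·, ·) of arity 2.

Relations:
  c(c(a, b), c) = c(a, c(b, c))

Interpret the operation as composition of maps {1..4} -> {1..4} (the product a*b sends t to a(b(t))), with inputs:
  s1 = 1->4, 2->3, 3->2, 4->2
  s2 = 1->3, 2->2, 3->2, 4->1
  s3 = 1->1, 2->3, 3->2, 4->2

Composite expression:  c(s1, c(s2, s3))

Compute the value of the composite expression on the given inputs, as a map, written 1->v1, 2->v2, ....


1->2, 2->3, 3->3, 4->3

c(s2, s3) = 1->3, 2->2, 3->2, 4->2
c(s1, c(s2, s3)) = 1->2, 2->3, 3->3, 4->3


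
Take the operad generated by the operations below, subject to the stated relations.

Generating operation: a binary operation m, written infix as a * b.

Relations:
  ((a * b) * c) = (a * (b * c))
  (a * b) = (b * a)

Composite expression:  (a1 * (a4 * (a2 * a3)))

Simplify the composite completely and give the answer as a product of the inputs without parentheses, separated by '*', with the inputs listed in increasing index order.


a1 * a2 * a3 * a4

Both nesting and order wash out for m; what remains is which a's occur.
(a2 * a3) unparenthesizes to a2 * a3
(a4 * (a2 * a3)) unparenthesizes to a4 * a2 * a3
(a1 * (a4 * (a2 * a3))) unparenthesizes to a1 * a4 * a2 * a3
reordering the factors by index: a1 * a2 * a3 * a4


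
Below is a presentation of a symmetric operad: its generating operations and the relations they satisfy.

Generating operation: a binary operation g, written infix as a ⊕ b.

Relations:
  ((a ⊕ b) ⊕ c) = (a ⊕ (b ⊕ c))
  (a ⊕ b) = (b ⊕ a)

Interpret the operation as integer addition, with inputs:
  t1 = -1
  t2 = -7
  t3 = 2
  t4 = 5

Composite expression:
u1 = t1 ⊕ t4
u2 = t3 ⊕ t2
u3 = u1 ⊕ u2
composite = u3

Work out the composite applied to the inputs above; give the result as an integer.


-1

(t1 ⊕ t4) = 4
(t3 ⊕ t2) = -5
((t1 ⊕ t4) ⊕ (t3 ⊕ t2)) = -1


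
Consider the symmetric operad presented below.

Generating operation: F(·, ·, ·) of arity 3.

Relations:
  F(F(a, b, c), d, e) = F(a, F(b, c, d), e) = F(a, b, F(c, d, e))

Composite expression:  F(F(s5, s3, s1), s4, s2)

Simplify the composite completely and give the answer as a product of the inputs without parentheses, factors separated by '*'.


s5 * s3 * s1 * s4 * s2

Associativity of F dissolves the nesting; only the s-input order survives.
F(s5, s3, s1) reduces to s5 * s3 * s1
F(F(s5, s3, s1), s4, s2) reduces to s5 * s3 * s1 * s4 * s2


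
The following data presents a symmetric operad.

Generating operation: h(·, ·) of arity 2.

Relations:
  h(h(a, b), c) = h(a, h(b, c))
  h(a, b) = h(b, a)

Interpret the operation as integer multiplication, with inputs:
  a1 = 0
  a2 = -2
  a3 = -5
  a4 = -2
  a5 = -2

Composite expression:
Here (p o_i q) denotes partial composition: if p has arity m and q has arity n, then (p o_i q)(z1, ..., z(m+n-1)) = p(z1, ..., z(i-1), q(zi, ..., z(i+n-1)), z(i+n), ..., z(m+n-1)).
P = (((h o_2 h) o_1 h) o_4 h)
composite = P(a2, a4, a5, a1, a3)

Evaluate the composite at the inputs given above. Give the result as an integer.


0

h(a2, a4) = 4
h(a1, a3) = 0
h(a5, h(a1, a3)) = 0
h(h(a2, a4), h(a5, h(a1, a3))) = 0


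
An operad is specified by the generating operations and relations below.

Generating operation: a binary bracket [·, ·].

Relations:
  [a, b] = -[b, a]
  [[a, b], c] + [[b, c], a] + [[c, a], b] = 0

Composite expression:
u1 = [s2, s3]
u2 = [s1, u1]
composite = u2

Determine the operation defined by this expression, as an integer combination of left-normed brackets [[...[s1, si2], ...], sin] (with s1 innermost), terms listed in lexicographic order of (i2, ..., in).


Skip Jacobi rewriting: expand, keep s1-initial words, read off terms.
Composite bracket: [s1, [s2, s3]]
Full expansion: 4 signed words from ab - ba (2^2 = 4).
Collect the words opening with s1:
  the word s1s2s3 carries sign +1 and contributes +[[s1, s2], s3]
  the word s1s3s2 carries sign -1 and contributes -[[s1, s3], s2]

[[s1, s2], s3] - [[s1, s3], s2]


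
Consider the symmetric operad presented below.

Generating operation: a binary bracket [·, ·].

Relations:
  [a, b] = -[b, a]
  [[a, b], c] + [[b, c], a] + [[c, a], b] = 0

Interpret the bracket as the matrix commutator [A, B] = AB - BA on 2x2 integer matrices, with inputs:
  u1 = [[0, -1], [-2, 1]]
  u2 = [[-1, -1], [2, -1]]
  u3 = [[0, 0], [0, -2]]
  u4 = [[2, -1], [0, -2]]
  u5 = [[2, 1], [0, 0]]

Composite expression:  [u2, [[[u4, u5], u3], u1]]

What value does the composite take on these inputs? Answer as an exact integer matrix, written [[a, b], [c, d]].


[[24, 48], [96, -24]]

[u4, u5] = [[0, 6], [0, 0]]
[[u4, u5], u3] = [[0, -12], [0, 0]]
[[[u4, u5], u3], u1] = [[24, -12], [0, -24]]
[u2, [[[u4, u5], u3], u1]] = [[24, 48], [96, -24]]


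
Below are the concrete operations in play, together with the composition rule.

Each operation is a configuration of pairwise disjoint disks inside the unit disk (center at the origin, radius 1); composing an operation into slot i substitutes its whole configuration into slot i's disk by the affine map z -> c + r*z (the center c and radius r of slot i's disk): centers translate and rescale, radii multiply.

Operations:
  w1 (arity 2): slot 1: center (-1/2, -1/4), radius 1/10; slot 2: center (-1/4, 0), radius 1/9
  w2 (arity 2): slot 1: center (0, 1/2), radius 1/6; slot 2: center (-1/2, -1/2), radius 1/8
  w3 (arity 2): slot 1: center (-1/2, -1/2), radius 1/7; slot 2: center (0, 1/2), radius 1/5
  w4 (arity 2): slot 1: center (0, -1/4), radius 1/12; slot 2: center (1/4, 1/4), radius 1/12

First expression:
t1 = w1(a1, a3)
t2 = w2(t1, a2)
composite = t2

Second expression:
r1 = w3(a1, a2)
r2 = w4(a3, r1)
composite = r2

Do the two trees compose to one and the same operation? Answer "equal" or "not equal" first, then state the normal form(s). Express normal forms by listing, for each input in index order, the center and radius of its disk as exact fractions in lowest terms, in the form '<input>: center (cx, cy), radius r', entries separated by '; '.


Reducing the first expression gives a1: center (-1/12, 11/24), radius 1/60; a2: center (-1/2, -1/2), radius 1/8; a3: center (-1/24, 1/2), radius 1/54
Reducing the second expression gives a1: center (5/24, 5/24), radius 1/84; a2: center (1/4, 7/24), radius 1/60; a3: center (0, -1/4), radius 1/12
Distinct normal forms: not equal.

not equal; first: a1: center (-1/12, 11/24), radius 1/60; a2: center (-1/2, -1/2), radius 1/8; a3: center (-1/24, 1/2), radius 1/54; second: a1: center (5/24, 5/24), radius 1/84; a2: center (1/4, 7/24), radius 1/60; a3: center (0, -1/4), radius 1/12


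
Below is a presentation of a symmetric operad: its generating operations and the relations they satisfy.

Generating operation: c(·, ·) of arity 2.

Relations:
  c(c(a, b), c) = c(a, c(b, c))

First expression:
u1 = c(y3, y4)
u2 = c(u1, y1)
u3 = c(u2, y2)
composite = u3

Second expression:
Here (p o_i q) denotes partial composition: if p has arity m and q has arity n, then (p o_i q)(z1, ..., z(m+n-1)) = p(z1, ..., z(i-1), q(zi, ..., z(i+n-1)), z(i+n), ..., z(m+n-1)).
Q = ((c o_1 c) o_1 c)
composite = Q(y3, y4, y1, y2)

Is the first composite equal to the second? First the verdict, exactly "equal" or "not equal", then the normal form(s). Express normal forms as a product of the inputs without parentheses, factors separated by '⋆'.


Normal form of the first expression: y3 ⋆ y4 ⋆ y1 ⋆ y2
Normal form of the second expression: y3 ⋆ y4 ⋆ y1 ⋆ y2
The normal forms match — equal.

equal; both compose to y3 ⋆ y4 ⋆ y1 ⋆ y2


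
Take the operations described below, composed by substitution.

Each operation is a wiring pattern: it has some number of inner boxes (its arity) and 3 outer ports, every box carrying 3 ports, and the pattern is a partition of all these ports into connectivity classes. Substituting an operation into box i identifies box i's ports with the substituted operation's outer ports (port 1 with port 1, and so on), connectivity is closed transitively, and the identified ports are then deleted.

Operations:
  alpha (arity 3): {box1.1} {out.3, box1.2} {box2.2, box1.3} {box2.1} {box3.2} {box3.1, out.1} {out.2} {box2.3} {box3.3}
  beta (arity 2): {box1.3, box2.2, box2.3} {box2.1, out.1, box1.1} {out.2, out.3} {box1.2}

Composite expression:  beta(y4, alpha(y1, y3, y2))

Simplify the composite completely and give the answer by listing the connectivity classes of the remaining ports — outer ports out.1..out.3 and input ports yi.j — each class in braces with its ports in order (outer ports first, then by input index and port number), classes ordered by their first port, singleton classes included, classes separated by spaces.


Substituting into beta glues patterns; closure does the rest.
through alpha, on inputs (y1, y3, y2): {out.1, y2.1} {out.2} {out.3, y1.2} {y1.1} {y1.3, y3.2} {y2.2} {y2.3} {y3.1} {y3.3} (out.j = stage outer ports)
through beta, on inputs (y4, y1, y3, y2): {out.1, y2.1, y4.1} {out.2, out.3} {y1.1} {y1.2, y4.3} {y1.3, y3.2} {y2.2} {y2.3} {y3.1} {y3.3} {y4.2} (out.j = stage outer ports)

{out.1, y2.1, y4.1} {out.2, out.3} {y1.1} {y1.2, y4.3} {y1.3, y3.2} {y2.2} {y2.3} {y3.1} {y3.3} {y4.2}


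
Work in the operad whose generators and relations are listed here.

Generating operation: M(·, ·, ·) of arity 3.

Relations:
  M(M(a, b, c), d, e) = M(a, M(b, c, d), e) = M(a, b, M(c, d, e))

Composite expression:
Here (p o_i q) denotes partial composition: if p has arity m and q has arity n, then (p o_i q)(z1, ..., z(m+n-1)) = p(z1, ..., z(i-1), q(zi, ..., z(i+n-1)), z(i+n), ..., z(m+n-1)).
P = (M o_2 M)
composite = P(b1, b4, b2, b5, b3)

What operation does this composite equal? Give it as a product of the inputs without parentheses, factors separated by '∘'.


Key point: M is associative — brackets drop, the b-order remains.
M(b4, b2, b5) spells out as b4 ∘ b2 ∘ b5
M(b1, M(b4, b2, b5), b3) spells out as b1 ∘ b4 ∘ b2 ∘ b5 ∘ b3

b1 ∘ b4 ∘ b2 ∘ b5 ∘ b3


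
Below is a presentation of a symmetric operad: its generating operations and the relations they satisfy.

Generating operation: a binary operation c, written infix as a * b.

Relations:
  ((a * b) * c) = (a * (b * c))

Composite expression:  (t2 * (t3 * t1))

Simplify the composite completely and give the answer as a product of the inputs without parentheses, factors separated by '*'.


The c-tree's shape is irrelevant; the t-reading-order decides.
(t3 * t1) unparenthesizes to t3 * t1
(t2 * (t3 * t1)) unparenthesizes to t2 * t3 * t1

t2 * t3 * t1


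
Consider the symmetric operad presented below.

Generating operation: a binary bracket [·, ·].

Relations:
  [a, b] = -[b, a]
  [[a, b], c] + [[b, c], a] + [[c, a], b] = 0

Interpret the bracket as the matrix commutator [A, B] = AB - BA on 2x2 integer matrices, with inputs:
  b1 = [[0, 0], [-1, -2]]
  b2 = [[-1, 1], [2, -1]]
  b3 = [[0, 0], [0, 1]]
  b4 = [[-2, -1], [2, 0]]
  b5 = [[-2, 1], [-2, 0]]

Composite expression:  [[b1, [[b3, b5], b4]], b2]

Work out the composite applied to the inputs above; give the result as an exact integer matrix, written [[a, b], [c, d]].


[b3, b5] = [[0, -1], [-2, 0]]
[[b3, b5], b4] = [[-4, -2], [4, 4]]
[b1, [[b3, b5], b4]] = [[-2, -4], [0, 2]]
[[b1, [[b3, b5], b4]], b2] = [[-8, -4], [8, 8]]

[[-8, -4], [8, 8]]


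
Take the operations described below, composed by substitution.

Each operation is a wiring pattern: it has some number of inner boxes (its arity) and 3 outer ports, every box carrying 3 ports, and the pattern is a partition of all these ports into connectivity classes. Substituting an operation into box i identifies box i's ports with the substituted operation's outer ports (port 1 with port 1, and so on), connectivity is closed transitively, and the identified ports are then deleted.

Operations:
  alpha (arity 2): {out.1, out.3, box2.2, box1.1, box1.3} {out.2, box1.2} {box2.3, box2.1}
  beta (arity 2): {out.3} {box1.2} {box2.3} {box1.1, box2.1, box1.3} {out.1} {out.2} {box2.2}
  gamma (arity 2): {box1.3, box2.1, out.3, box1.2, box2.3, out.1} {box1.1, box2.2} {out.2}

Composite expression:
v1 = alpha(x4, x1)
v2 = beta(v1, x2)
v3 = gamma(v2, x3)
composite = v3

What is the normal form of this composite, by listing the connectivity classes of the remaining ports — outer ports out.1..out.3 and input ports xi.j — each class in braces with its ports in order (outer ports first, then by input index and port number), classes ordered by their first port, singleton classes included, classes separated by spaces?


{out.1, out.3, x3.1, x3.3} {out.2} {x1.1, x1.3} {x1.2, x2.1, x4.1, x4.3} {x2.2} {x2.3} {x3.2} {x4.2}

Treat the ports identified at gamma as solder joints: merge, then drop.
through alpha, on inputs (x4, x1): {out.1, out.3, x1.2, x4.1, x4.3} {out.2, x4.2} {x1.1, x1.3} (out.j = stage outer ports)
through beta, on inputs (x4, x1, x2): {out.1} {out.2} {out.3} {x1.1, x1.3} {x1.2, x2.1, x4.1, x4.3} {x2.2} {x2.3} {x4.2} (out.j = stage outer ports)
through gamma, on inputs (x4, x1, x2, x3): {out.1, out.3, x3.1, x3.3} {out.2} {x1.1, x1.3} {x1.2, x2.1, x4.1, x4.3} {x2.2} {x2.3} {x3.2} {x4.2} (out.j = stage outer ports)


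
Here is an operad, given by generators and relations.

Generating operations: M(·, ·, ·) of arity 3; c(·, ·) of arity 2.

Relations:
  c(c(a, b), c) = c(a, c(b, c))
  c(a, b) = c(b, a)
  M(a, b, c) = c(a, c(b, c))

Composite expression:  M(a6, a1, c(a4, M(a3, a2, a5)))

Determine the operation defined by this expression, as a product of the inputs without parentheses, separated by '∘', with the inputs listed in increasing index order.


a1 ∘ a2 ∘ a3 ∘ a4 ∘ a5 ∘ a6

Key point: M commutes, so take the a-inputs in any fixed order.
M(a3, a2, a5) linearizes to a3 ∘ a2 ∘ a5
c(a4, M(a3, a2, a5)) linearizes to a4 ∘ a3 ∘ a2 ∘ a5
M(a6, a1, c(a4, M(a3, a2, a5))) linearizes to a6 ∘ a1 ∘ a4 ∘ a3 ∘ a2 ∘ a5
commutativity sorts the factors: a1 ∘ a2 ∘ a3 ∘ a4 ∘ a5 ∘ a6


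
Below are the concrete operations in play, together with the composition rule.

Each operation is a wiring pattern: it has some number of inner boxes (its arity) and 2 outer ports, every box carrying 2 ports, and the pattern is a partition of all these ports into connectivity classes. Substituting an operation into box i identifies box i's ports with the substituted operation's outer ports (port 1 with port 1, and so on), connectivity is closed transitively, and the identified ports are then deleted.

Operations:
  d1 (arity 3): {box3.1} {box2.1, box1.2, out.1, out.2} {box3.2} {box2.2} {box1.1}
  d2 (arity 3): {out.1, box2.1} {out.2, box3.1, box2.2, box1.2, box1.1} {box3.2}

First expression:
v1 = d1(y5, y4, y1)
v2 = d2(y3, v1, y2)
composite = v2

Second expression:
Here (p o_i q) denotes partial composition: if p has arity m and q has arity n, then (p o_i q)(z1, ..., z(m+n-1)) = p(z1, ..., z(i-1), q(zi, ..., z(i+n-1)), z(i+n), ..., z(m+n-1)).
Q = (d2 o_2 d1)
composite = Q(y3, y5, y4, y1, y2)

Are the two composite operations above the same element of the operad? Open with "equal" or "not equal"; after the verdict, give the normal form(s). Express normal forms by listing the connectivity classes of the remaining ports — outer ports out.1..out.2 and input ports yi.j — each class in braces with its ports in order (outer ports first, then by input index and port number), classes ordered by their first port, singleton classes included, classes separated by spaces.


In normal form, the first expression is {out.1, out.2, y2.1, y3.1, y3.2, y4.1, y5.2} {y1.1} {y1.2} {y2.2} {y4.2} {y5.1}
In normal form, the second expression is {out.1, out.2, y2.1, y3.1, y3.2, y4.1, y5.2} {y1.1} {y1.2} {y2.2} {y4.2} {y5.1}
Identical normal forms: equal.

equal; both compose to {out.1, out.2, y2.1, y3.1, y3.2, y4.1, y5.2} {y1.1} {y1.2} {y2.2} {y4.2} {y5.1}


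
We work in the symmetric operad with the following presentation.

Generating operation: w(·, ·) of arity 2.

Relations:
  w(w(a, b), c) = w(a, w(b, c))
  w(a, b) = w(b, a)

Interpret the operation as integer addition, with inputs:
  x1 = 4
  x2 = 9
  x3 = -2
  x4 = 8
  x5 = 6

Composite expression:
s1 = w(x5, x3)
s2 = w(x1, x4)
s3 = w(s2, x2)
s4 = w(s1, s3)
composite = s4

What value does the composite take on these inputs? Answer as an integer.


w(x5, x3) = 4
w(x1, x4) = 12
w(w(x1, x4), x2) = 21
w(w(x5, x3), w(w(x1, x4), x2)) = 25

25


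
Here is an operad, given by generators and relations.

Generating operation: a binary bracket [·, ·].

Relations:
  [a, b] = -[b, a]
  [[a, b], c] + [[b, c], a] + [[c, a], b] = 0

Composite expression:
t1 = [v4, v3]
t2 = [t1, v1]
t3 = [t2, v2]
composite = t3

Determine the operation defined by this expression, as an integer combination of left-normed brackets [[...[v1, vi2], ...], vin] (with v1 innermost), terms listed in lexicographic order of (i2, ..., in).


[[[v1, v3], v4], v2] - [[[v1, v4], v3], v2]

Left-normed coefficients sit on the v1-initial expansion words.
Composite bracket: [[[v4, v3], v1], v2]
Under [a, b] = ab - ba we get 8 signed associative words (2^3 = 8).
Words beginning with v1 determine it all:
  v1v3v4v2 appears with sign +1, giving the term +[[[v1, v3], v4], v2]
  v1v4v3v2 appears with sign -1, giving the term -[[[v1, v4], v3], v2]


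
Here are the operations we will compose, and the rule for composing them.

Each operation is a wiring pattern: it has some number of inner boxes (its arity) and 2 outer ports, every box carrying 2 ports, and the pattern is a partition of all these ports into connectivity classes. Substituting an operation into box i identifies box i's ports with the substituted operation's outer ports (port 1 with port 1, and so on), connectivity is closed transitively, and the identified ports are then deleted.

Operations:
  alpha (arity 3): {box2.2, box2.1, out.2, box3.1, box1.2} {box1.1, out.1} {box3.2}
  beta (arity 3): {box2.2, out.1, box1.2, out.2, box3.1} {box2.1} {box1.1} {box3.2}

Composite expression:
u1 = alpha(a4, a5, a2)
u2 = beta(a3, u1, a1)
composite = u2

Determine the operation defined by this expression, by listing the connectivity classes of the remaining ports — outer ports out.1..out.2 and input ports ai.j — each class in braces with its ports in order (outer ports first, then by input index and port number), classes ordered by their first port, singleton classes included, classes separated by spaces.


Connectivity passes through glued beta-boundaries; trace each wire chain.
stage alpha: inputs (a4, a5, a2), connectivity {out.1, a4.1} {out.2, a2.1, a4.2, a5.1, a5.2} {a2.2}, out.j its boundary
stage beta: inputs (a3, a4, a5, a2, a1), connectivity {out.1, out.2, a1.1, a2.1, a3.2, a4.2, a5.1, a5.2} {a1.2} {a2.2} {a3.1} {a4.1}, out.j its boundary

{out.1, out.2, a1.1, a2.1, a3.2, a4.2, a5.1, a5.2} {a1.2} {a2.2} {a3.1} {a4.1}


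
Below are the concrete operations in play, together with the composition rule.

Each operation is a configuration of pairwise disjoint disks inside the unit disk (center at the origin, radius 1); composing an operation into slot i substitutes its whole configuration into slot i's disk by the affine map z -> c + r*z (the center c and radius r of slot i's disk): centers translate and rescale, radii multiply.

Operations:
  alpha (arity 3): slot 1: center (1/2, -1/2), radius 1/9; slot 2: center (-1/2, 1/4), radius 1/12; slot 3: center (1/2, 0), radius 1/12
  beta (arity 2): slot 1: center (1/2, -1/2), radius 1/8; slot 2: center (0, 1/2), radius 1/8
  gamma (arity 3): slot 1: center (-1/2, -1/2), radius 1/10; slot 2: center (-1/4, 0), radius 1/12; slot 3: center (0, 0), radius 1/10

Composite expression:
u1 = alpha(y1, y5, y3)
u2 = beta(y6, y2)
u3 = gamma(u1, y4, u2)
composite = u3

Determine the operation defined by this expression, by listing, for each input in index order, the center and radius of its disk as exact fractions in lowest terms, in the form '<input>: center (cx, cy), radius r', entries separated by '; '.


Follow each y-input down from gamma: c' goes to c + r*c', radius to r*r'.
tracing y1 down its 2-map path: center (-9/20, -11/20), radius 1/90
tracing y5 down its 2-map path: center (-11/20, -19/40), radius 1/120
tracing y3 down its 2-map path: center (-9/20, -1/2), radius 1/120
tracing y4 down its 1-map path: center (-1/4, 0), radius 1/12
tracing y6 down its 2-map path: center (1/20, -1/20), radius 1/80
tracing y2 down its 2-map path: center (0, 1/20), radius 1/80

y1: center (-9/20, -11/20), radius 1/90; y2: center (0, 1/20), radius 1/80; y3: center (-9/20, -1/2), radius 1/120; y4: center (-1/4, 0), radius 1/12; y5: center (-11/20, -19/40), radius 1/120; y6: center (1/20, -1/20), radius 1/80


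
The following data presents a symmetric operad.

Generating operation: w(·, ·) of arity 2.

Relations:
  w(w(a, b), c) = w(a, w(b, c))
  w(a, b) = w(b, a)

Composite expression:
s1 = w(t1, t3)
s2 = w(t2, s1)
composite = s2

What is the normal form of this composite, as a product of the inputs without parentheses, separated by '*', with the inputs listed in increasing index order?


Both nesting and order wash out for w; what remains is which t's occur.
w(t1, t3) collapses to t1 * t3
w(t2, w(t1, t3)) collapses to t2 * t1 * t3
putting the inputs in ascending order: t1 * t2 * t3

t1 * t2 * t3


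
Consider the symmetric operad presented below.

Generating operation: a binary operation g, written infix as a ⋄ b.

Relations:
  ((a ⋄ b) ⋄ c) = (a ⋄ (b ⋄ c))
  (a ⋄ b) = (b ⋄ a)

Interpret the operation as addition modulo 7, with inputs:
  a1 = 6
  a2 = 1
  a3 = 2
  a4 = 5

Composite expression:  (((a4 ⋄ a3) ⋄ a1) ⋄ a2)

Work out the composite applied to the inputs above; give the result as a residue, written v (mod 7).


0 (mod 7)

(a4 ⋄ a3) = 0
((a4 ⋄ a3) ⋄ a1) = 6
(((a4 ⋄ a3) ⋄ a1) ⋄ a2) = 0


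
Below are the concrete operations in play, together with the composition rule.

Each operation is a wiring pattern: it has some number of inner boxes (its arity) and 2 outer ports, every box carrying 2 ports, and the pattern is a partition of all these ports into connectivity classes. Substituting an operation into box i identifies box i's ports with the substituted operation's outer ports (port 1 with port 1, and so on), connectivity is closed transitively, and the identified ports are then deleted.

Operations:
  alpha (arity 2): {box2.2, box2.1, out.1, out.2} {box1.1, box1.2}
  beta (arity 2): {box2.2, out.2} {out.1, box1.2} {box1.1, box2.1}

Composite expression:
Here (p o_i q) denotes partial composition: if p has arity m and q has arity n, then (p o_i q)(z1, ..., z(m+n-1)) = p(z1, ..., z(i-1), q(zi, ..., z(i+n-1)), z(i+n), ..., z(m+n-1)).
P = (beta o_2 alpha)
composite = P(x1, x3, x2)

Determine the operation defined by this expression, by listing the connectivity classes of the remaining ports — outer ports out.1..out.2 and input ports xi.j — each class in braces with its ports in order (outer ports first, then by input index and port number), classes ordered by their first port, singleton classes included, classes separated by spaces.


{out.1, x1.2} {out.2, x1.1, x2.1, x2.2} {x3.1, x3.2}

Treat the ports identified at beta as solder joints: merge, then drop.
after alpha, the pattern on (x3, x2) reads {out.1, out.2, x2.1, x2.2} {x3.1, x3.2} (out.j = its outer ports)
after beta, the pattern on (x1, x3, x2) reads {out.1, x1.2} {out.2, x1.1, x2.1, x2.2} {x3.1, x3.2} (out.j = its outer ports)


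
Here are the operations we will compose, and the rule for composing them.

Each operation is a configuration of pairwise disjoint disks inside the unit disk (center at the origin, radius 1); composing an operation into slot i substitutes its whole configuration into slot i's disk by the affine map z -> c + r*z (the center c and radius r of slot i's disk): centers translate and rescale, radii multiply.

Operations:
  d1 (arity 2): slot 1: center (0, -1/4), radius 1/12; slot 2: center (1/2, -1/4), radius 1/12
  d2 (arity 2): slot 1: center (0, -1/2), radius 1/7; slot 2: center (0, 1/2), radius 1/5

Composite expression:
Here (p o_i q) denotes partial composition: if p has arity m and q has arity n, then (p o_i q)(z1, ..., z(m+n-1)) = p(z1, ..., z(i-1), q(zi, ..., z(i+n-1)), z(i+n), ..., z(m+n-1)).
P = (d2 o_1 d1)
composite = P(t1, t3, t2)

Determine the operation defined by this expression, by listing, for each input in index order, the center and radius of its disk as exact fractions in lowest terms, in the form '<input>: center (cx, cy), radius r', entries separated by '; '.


Nesting under d2 composes maps z -> c + r*z down each t-path.
t1: after 2 affine steps, its disk has center (0, -15/28), radius 1/84
t3: after 2 affine steps, its disk has center (1/14, -15/28), radius 1/84
t2: after 1 affine step, its disk has center (0, 1/2), radius 1/5

t1: center (0, -15/28), radius 1/84; t2: center (0, 1/2), radius 1/5; t3: center (1/14, -15/28), radius 1/84


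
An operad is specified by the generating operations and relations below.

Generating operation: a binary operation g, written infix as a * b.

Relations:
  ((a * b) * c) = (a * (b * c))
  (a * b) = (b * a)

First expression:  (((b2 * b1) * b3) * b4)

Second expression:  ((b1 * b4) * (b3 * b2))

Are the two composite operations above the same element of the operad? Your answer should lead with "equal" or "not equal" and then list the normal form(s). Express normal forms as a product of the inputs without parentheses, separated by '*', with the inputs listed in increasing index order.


equal — both sides give b1 * b2 * b3 * b4


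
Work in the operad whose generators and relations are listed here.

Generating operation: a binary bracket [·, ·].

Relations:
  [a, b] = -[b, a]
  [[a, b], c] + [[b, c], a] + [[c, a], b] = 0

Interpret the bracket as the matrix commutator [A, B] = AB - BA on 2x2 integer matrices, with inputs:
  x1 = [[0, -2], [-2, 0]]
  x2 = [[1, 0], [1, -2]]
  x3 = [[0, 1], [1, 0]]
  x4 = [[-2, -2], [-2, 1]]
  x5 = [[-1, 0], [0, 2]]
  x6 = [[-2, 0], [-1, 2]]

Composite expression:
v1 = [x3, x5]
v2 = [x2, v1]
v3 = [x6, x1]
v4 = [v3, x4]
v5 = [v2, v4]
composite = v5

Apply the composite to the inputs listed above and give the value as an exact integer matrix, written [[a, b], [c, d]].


[[-144, 384], [-480, 144]]

[x3, x5] = [[0, 3], [-3, 0]]
[x2, [x3, x5]] = [[-3, 9], [9, 3]]
[x6, x1] = [[-2, 8], [-8, 2]]
[[x6, x1], x4] = [[-32, 32], [16, 32]]
[[x2, [x3, x5]], [[x6, x1], x4]] = [[-144, 384], [-480, 144]]


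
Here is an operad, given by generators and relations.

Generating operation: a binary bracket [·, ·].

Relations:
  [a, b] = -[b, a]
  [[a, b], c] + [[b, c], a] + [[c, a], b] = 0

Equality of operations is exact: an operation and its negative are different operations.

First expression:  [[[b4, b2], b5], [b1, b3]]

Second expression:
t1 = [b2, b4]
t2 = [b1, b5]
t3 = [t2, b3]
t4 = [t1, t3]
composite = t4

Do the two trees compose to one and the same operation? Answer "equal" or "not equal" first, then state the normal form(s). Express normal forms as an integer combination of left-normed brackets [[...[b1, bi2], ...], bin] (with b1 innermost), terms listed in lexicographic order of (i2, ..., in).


not equal — first [[[[b1, b3], b2], b4], b5] - [[[[b1, b3], b4], b2], b5] - [[[[b1, b3], b5], b2], b4] + [[[[b1, b3], b5], b4], b2], second -[[[[b1, b5], b3], b2], b4] + [[[[b1, b5], b3], b4], b2]


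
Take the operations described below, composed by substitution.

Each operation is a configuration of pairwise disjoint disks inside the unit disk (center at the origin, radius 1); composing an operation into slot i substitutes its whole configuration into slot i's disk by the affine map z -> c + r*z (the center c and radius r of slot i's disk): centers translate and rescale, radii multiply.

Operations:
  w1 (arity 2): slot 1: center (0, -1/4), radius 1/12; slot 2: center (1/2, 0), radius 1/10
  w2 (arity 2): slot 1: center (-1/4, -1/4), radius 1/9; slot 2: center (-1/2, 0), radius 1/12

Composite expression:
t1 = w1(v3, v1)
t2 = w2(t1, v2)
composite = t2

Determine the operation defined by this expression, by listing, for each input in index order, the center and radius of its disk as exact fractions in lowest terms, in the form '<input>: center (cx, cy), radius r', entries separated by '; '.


v1: center (-7/36, -1/4), radius 1/90; v2: center (-1/2, 0), radius 1/12; v3: center (-1/4, -5/18), radius 1/108


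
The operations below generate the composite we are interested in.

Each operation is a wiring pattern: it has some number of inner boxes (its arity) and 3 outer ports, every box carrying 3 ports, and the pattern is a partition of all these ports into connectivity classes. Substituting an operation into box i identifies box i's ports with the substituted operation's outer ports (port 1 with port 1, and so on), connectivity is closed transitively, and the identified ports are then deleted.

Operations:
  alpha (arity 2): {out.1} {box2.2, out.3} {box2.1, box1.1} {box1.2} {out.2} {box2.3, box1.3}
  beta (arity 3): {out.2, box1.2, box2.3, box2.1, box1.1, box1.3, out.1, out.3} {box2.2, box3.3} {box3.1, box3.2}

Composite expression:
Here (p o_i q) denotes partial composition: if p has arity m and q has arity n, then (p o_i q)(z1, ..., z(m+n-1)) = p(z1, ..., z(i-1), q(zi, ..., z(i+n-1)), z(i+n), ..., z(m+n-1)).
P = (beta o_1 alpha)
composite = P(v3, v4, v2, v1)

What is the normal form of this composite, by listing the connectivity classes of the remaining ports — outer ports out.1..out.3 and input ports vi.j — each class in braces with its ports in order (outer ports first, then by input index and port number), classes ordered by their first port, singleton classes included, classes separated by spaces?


{out.1, out.2, out.3, v2.1, v2.3, v4.2} {v1.1, v1.2} {v1.3, v2.2} {v3.1, v4.1} {v3.2} {v3.3, v4.3}


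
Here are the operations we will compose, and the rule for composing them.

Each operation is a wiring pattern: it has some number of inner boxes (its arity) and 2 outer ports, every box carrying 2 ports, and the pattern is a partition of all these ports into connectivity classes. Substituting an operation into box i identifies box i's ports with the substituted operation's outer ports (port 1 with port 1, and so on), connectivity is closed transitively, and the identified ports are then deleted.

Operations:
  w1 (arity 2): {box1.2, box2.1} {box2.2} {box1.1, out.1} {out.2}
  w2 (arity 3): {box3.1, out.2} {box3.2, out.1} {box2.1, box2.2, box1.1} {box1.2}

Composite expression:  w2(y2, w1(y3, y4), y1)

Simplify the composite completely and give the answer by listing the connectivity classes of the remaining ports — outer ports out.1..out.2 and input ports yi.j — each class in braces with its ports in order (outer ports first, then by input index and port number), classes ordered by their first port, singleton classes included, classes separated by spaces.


{out.1, y1.2} {out.2, y1.1} {y2.1, y3.1} {y2.2} {y3.2, y4.1} {y4.2}

Substituting into w2 glues patterns; closure does the rest.
the subtree at w1 composes to {out.1, y3.1} {out.2} {y3.2, y4.1} {y4.2} on (y3, y4); out.j = own outer ports
the subtree at w2 composes to {out.1, y1.2} {out.2, y1.1} {y2.1, y3.1} {y2.2} {y3.2, y4.1} {y4.2} on (y2, y3, y4, y1); out.j = own outer ports


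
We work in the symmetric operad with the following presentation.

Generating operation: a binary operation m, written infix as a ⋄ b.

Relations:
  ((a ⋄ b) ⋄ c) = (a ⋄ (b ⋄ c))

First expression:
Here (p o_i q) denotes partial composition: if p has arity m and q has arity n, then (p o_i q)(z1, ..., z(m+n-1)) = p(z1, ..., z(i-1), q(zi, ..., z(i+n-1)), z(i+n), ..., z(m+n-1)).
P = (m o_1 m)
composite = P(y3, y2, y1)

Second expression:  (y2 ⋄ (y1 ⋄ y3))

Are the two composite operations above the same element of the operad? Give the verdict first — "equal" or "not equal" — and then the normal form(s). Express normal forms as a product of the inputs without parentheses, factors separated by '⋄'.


Reducing the first expression gives y3 ⋄ y2 ⋄ y1
Reducing the second expression gives y2 ⋄ y1 ⋄ y3
Different reductions; not equal.

not equal — first y3 ⋄ y2 ⋄ y1, second y2 ⋄ y1 ⋄ y3


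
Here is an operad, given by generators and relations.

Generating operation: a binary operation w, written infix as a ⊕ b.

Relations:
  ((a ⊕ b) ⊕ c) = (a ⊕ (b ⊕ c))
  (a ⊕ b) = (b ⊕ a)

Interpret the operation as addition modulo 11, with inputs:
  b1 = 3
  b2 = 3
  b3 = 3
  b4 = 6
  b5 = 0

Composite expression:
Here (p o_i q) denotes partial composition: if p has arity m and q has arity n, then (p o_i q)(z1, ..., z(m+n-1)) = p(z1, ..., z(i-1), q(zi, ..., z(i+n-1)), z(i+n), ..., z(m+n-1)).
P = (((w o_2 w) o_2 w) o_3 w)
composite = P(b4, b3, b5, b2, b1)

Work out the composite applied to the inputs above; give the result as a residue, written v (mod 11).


(b5 ⊕ b2) = 3
(b3 ⊕ (b5 ⊕ b2)) = 6
((b3 ⊕ (b5 ⊕ b2)) ⊕ b1) = 9
(b4 ⊕ ((b3 ⊕ (b5 ⊕ b2)) ⊕ b1)) = 4

4 (mod 11)
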